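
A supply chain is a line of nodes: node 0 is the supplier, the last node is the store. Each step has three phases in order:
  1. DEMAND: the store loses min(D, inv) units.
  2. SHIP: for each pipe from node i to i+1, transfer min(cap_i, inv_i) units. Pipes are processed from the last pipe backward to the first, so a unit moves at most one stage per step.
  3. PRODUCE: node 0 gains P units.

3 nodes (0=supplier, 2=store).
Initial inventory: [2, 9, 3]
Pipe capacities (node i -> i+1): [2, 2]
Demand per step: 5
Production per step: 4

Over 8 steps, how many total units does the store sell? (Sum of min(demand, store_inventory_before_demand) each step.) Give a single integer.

Answer: 17

Derivation:
Step 1: sold=3 (running total=3) -> [4 9 2]
Step 2: sold=2 (running total=5) -> [6 9 2]
Step 3: sold=2 (running total=7) -> [8 9 2]
Step 4: sold=2 (running total=9) -> [10 9 2]
Step 5: sold=2 (running total=11) -> [12 9 2]
Step 6: sold=2 (running total=13) -> [14 9 2]
Step 7: sold=2 (running total=15) -> [16 9 2]
Step 8: sold=2 (running total=17) -> [18 9 2]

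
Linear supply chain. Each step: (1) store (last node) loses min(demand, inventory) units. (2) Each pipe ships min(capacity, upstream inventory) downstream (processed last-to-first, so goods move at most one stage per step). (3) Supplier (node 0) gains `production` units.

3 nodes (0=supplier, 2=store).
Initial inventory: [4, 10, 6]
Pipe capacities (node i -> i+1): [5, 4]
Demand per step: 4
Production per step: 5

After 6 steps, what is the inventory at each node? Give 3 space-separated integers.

Step 1: demand=4,sold=4 ship[1->2]=4 ship[0->1]=4 prod=5 -> inv=[5 10 6]
Step 2: demand=4,sold=4 ship[1->2]=4 ship[0->1]=5 prod=5 -> inv=[5 11 6]
Step 3: demand=4,sold=4 ship[1->2]=4 ship[0->1]=5 prod=5 -> inv=[5 12 6]
Step 4: demand=4,sold=4 ship[1->2]=4 ship[0->1]=5 prod=5 -> inv=[5 13 6]
Step 5: demand=4,sold=4 ship[1->2]=4 ship[0->1]=5 prod=5 -> inv=[5 14 6]
Step 6: demand=4,sold=4 ship[1->2]=4 ship[0->1]=5 prod=5 -> inv=[5 15 6]

5 15 6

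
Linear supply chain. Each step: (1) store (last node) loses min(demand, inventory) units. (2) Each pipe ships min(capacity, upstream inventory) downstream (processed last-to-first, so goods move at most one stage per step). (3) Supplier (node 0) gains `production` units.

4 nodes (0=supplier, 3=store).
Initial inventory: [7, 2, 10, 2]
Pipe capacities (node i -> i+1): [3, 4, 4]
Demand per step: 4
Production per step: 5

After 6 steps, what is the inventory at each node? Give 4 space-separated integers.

Step 1: demand=4,sold=2 ship[2->3]=4 ship[1->2]=2 ship[0->1]=3 prod=5 -> inv=[9 3 8 4]
Step 2: demand=4,sold=4 ship[2->3]=4 ship[1->2]=3 ship[0->1]=3 prod=5 -> inv=[11 3 7 4]
Step 3: demand=4,sold=4 ship[2->3]=4 ship[1->2]=3 ship[0->1]=3 prod=5 -> inv=[13 3 6 4]
Step 4: demand=4,sold=4 ship[2->3]=4 ship[1->2]=3 ship[0->1]=3 prod=5 -> inv=[15 3 5 4]
Step 5: demand=4,sold=4 ship[2->3]=4 ship[1->2]=3 ship[0->1]=3 prod=5 -> inv=[17 3 4 4]
Step 6: demand=4,sold=4 ship[2->3]=4 ship[1->2]=3 ship[0->1]=3 prod=5 -> inv=[19 3 3 4]

19 3 3 4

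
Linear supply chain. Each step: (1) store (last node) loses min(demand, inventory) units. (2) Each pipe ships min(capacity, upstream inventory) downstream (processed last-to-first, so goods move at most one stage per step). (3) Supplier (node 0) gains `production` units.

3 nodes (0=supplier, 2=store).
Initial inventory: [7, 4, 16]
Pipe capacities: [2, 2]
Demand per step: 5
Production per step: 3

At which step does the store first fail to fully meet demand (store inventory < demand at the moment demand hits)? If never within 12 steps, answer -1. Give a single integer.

Step 1: demand=5,sold=5 ship[1->2]=2 ship[0->1]=2 prod=3 -> [8 4 13]
Step 2: demand=5,sold=5 ship[1->2]=2 ship[0->1]=2 prod=3 -> [9 4 10]
Step 3: demand=5,sold=5 ship[1->2]=2 ship[0->1]=2 prod=3 -> [10 4 7]
Step 4: demand=5,sold=5 ship[1->2]=2 ship[0->1]=2 prod=3 -> [11 4 4]
Step 5: demand=5,sold=4 ship[1->2]=2 ship[0->1]=2 prod=3 -> [12 4 2]
Step 6: demand=5,sold=2 ship[1->2]=2 ship[0->1]=2 prod=3 -> [13 4 2]
Step 7: demand=5,sold=2 ship[1->2]=2 ship[0->1]=2 prod=3 -> [14 4 2]
Step 8: demand=5,sold=2 ship[1->2]=2 ship[0->1]=2 prod=3 -> [15 4 2]
Step 9: demand=5,sold=2 ship[1->2]=2 ship[0->1]=2 prod=3 -> [16 4 2]
Step 10: demand=5,sold=2 ship[1->2]=2 ship[0->1]=2 prod=3 -> [17 4 2]
Step 11: demand=5,sold=2 ship[1->2]=2 ship[0->1]=2 prod=3 -> [18 4 2]
Step 12: demand=5,sold=2 ship[1->2]=2 ship[0->1]=2 prod=3 -> [19 4 2]
First stockout at step 5

5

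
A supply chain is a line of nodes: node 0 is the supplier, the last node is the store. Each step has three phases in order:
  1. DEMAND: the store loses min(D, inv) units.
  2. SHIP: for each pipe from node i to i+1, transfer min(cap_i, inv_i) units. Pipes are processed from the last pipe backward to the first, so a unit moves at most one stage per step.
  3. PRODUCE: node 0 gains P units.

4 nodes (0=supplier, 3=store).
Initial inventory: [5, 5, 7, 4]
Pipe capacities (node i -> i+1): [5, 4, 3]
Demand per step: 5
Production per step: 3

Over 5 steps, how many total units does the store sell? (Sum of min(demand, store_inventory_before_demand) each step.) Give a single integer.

Answer: 16

Derivation:
Step 1: sold=4 (running total=4) -> [3 6 8 3]
Step 2: sold=3 (running total=7) -> [3 5 9 3]
Step 3: sold=3 (running total=10) -> [3 4 10 3]
Step 4: sold=3 (running total=13) -> [3 3 11 3]
Step 5: sold=3 (running total=16) -> [3 3 11 3]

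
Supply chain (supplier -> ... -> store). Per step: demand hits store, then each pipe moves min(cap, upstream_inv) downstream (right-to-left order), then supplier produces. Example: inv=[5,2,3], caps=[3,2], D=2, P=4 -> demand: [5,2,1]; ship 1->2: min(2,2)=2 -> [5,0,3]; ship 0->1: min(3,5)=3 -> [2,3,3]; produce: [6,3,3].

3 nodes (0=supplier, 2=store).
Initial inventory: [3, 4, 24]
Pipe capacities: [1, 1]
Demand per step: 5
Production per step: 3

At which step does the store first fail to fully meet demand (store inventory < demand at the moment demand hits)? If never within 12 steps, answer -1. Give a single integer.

Step 1: demand=5,sold=5 ship[1->2]=1 ship[0->1]=1 prod=3 -> [5 4 20]
Step 2: demand=5,sold=5 ship[1->2]=1 ship[0->1]=1 prod=3 -> [7 4 16]
Step 3: demand=5,sold=5 ship[1->2]=1 ship[0->1]=1 prod=3 -> [9 4 12]
Step 4: demand=5,sold=5 ship[1->2]=1 ship[0->1]=1 prod=3 -> [11 4 8]
Step 5: demand=5,sold=5 ship[1->2]=1 ship[0->1]=1 prod=3 -> [13 4 4]
Step 6: demand=5,sold=4 ship[1->2]=1 ship[0->1]=1 prod=3 -> [15 4 1]
Step 7: demand=5,sold=1 ship[1->2]=1 ship[0->1]=1 prod=3 -> [17 4 1]
Step 8: demand=5,sold=1 ship[1->2]=1 ship[0->1]=1 prod=3 -> [19 4 1]
Step 9: demand=5,sold=1 ship[1->2]=1 ship[0->1]=1 prod=3 -> [21 4 1]
Step 10: demand=5,sold=1 ship[1->2]=1 ship[0->1]=1 prod=3 -> [23 4 1]
Step 11: demand=5,sold=1 ship[1->2]=1 ship[0->1]=1 prod=3 -> [25 4 1]
Step 12: demand=5,sold=1 ship[1->2]=1 ship[0->1]=1 prod=3 -> [27 4 1]
First stockout at step 6

6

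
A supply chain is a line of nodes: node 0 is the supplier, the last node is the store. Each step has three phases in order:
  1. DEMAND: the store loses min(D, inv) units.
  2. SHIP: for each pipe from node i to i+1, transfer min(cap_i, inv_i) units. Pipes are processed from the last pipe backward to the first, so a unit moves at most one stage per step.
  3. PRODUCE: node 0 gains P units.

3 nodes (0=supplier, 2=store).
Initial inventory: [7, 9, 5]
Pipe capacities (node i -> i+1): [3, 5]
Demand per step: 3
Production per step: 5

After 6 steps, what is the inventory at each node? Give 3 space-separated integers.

Step 1: demand=3,sold=3 ship[1->2]=5 ship[0->1]=3 prod=5 -> inv=[9 7 7]
Step 2: demand=3,sold=3 ship[1->2]=5 ship[0->1]=3 prod=5 -> inv=[11 5 9]
Step 3: demand=3,sold=3 ship[1->2]=5 ship[0->1]=3 prod=5 -> inv=[13 3 11]
Step 4: demand=3,sold=3 ship[1->2]=3 ship[0->1]=3 prod=5 -> inv=[15 3 11]
Step 5: demand=3,sold=3 ship[1->2]=3 ship[0->1]=3 prod=5 -> inv=[17 3 11]
Step 6: demand=3,sold=3 ship[1->2]=3 ship[0->1]=3 prod=5 -> inv=[19 3 11]

19 3 11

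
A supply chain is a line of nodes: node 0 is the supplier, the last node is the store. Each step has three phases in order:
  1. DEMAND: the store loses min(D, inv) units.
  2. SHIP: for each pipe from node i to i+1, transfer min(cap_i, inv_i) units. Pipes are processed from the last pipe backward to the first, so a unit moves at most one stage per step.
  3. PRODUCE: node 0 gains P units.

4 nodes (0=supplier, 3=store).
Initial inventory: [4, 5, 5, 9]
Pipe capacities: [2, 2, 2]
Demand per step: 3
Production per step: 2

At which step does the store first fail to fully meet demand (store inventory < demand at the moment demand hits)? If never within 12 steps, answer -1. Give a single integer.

Step 1: demand=3,sold=3 ship[2->3]=2 ship[1->2]=2 ship[0->1]=2 prod=2 -> [4 5 5 8]
Step 2: demand=3,sold=3 ship[2->3]=2 ship[1->2]=2 ship[0->1]=2 prod=2 -> [4 5 5 7]
Step 3: demand=3,sold=3 ship[2->3]=2 ship[1->2]=2 ship[0->1]=2 prod=2 -> [4 5 5 6]
Step 4: demand=3,sold=3 ship[2->3]=2 ship[1->2]=2 ship[0->1]=2 prod=2 -> [4 5 5 5]
Step 5: demand=3,sold=3 ship[2->3]=2 ship[1->2]=2 ship[0->1]=2 prod=2 -> [4 5 5 4]
Step 6: demand=3,sold=3 ship[2->3]=2 ship[1->2]=2 ship[0->1]=2 prod=2 -> [4 5 5 3]
Step 7: demand=3,sold=3 ship[2->3]=2 ship[1->2]=2 ship[0->1]=2 prod=2 -> [4 5 5 2]
Step 8: demand=3,sold=2 ship[2->3]=2 ship[1->2]=2 ship[0->1]=2 prod=2 -> [4 5 5 2]
Step 9: demand=3,sold=2 ship[2->3]=2 ship[1->2]=2 ship[0->1]=2 prod=2 -> [4 5 5 2]
Step 10: demand=3,sold=2 ship[2->3]=2 ship[1->2]=2 ship[0->1]=2 prod=2 -> [4 5 5 2]
Step 11: demand=3,sold=2 ship[2->3]=2 ship[1->2]=2 ship[0->1]=2 prod=2 -> [4 5 5 2]
Step 12: demand=3,sold=2 ship[2->3]=2 ship[1->2]=2 ship[0->1]=2 prod=2 -> [4 5 5 2]
First stockout at step 8

8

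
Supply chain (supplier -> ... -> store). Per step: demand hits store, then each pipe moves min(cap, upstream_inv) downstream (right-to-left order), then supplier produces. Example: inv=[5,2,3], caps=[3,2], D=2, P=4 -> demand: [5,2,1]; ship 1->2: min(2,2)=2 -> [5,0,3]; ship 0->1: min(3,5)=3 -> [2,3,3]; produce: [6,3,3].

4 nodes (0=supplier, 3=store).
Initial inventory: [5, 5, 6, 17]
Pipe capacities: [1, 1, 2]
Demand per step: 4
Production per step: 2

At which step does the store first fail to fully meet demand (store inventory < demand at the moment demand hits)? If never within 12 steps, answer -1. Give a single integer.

Step 1: demand=4,sold=4 ship[2->3]=2 ship[1->2]=1 ship[0->1]=1 prod=2 -> [6 5 5 15]
Step 2: demand=4,sold=4 ship[2->3]=2 ship[1->2]=1 ship[0->1]=1 prod=2 -> [7 5 4 13]
Step 3: demand=4,sold=4 ship[2->3]=2 ship[1->2]=1 ship[0->1]=1 prod=2 -> [8 5 3 11]
Step 4: demand=4,sold=4 ship[2->3]=2 ship[1->2]=1 ship[0->1]=1 prod=2 -> [9 5 2 9]
Step 5: demand=4,sold=4 ship[2->3]=2 ship[1->2]=1 ship[0->1]=1 prod=2 -> [10 5 1 7]
Step 6: demand=4,sold=4 ship[2->3]=1 ship[1->2]=1 ship[0->1]=1 prod=2 -> [11 5 1 4]
Step 7: demand=4,sold=4 ship[2->3]=1 ship[1->2]=1 ship[0->1]=1 prod=2 -> [12 5 1 1]
Step 8: demand=4,sold=1 ship[2->3]=1 ship[1->2]=1 ship[0->1]=1 prod=2 -> [13 5 1 1]
Step 9: demand=4,sold=1 ship[2->3]=1 ship[1->2]=1 ship[0->1]=1 prod=2 -> [14 5 1 1]
Step 10: demand=4,sold=1 ship[2->3]=1 ship[1->2]=1 ship[0->1]=1 prod=2 -> [15 5 1 1]
Step 11: demand=4,sold=1 ship[2->3]=1 ship[1->2]=1 ship[0->1]=1 prod=2 -> [16 5 1 1]
Step 12: demand=4,sold=1 ship[2->3]=1 ship[1->2]=1 ship[0->1]=1 prod=2 -> [17 5 1 1]
First stockout at step 8

8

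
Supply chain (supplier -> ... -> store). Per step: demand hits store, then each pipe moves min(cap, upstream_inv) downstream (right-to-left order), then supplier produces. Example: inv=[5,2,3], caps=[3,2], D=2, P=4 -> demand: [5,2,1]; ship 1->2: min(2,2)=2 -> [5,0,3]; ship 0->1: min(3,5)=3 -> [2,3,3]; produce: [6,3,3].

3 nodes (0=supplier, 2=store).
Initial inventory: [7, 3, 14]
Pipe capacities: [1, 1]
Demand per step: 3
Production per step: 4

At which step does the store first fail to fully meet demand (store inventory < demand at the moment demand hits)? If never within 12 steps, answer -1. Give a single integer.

Step 1: demand=3,sold=3 ship[1->2]=1 ship[0->1]=1 prod=4 -> [10 3 12]
Step 2: demand=3,sold=3 ship[1->2]=1 ship[0->1]=1 prod=4 -> [13 3 10]
Step 3: demand=3,sold=3 ship[1->2]=1 ship[0->1]=1 prod=4 -> [16 3 8]
Step 4: demand=3,sold=3 ship[1->2]=1 ship[0->1]=1 prod=4 -> [19 3 6]
Step 5: demand=3,sold=3 ship[1->2]=1 ship[0->1]=1 prod=4 -> [22 3 4]
Step 6: demand=3,sold=3 ship[1->2]=1 ship[0->1]=1 prod=4 -> [25 3 2]
Step 7: demand=3,sold=2 ship[1->2]=1 ship[0->1]=1 prod=4 -> [28 3 1]
Step 8: demand=3,sold=1 ship[1->2]=1 ship[0->1]=1 prod=4 -> [31 3 1]
Step 9: demand=3,sold=1 ship[1->2]=1 ship[0->1]=1 prod=4 -> [34 3 1]
Step 10: demand=3,sold=1 ship[1->2]=1 ship[0->1]=1 prod=4 -> [37 3 1]
Step 11: demand=3,sold=1 ship[1->2]=1 ship[0->1]=1 prod=4 -> [40 3 1]
Step 12: demand=3,sold=1 ship[1->2]=1 ship[0->1]=1 prod=4 -> [43 3 1]
First stockout at step 7

7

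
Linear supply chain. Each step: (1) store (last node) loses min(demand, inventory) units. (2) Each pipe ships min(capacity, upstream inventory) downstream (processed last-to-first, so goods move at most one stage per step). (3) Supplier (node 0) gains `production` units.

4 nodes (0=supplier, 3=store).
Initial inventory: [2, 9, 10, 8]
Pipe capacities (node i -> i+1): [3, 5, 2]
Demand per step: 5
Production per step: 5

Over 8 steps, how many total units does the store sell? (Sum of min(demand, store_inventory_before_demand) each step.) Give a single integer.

Step 1: sold=5 (running total=5) -> [5 6 13 5]
Step 2: sold=5 (running total=10) -> [7 4 16 2]
Step 3: sold=2 (running total=12) -> [9 3 18 2]
Step 4: sold=2 (running total=14) -> [11 3 19 2]
Step 5: sold=2 (running total=16) -> [13 3 20 2]
Step 6: sold=2 (running total=18) -> [15 3 21 2]
Step 7: sold=2 (running total=20) -> [17 3 22 2]
Step 8: sold=2 (running total=22) -> [19 3 23 2]

Answer: 22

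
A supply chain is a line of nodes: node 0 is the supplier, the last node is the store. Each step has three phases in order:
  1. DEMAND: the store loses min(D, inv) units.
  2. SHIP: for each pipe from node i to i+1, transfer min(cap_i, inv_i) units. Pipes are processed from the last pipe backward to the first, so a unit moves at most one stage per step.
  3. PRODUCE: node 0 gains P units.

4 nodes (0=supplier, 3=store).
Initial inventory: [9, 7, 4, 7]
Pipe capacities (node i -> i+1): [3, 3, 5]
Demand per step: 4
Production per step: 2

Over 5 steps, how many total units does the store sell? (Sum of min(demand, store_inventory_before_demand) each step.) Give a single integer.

Step 1: sold=4 (running total=4) -> [8 7 3 7]
Step 2: sold=4 (running total=8) -> [7 7 3 6]
Step 3: sold=4 (running total=12) -> [6 7 3 5]
Step 4: sold=4 (running total=16) -> [5 7 3 4]
Step 5: sold=4 (running total=20) -> [4 7 3 3]

Answer: 20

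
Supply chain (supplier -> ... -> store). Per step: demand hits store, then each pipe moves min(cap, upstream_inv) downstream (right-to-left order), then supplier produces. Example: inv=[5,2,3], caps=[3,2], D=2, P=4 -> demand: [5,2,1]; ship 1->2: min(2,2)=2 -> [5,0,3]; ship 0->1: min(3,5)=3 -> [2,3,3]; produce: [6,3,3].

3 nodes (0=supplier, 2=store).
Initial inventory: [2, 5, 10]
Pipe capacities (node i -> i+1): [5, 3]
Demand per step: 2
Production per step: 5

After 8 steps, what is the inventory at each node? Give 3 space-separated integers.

Step 1: demand=2,sold=2 ship[1->2]=3 ship[0->1]=2 prod=5 -> inv=[5 4 11]
Step 2: demand=2,sold=2 ship[1->2]=3 ship[0->1]=5 prod=5 -> inv=[5 6 12]
Step 3: demand=2,sold=2 ship[1->2]=3 ship[0->1]=5 prod=5 -> inv=[5 8 13]
Step 4: demand=2,sold=2 ship[1->2]=3 ship[0->1]=5 prod=5 -> inv=[5 10 14]
Step 5: demand=2,sold=2 ship[1->2]=3 ship[0->1]=5 prod=5 -> inv=[5 12 15]
Step 6: demand=2,sold=2 ship[1->2]=3 ship[0->1]=5 prod=5 -> inv=[5 14 16]
Step 7: demand=2,sold=2 ship[1->2]=3 ship[0->1]=5 prod=5 -> inv=[5 16 17]
Step 8: demand=2,sold=2 ship[1->2]=3 ship[0->1]=5 prod=5 -> inv=[5 18 18]

5 18 18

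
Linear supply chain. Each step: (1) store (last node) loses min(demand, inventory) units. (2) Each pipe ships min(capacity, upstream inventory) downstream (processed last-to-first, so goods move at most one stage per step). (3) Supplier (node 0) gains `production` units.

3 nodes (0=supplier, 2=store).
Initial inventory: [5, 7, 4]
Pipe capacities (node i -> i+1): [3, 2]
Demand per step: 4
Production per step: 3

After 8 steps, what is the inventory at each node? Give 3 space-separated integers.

Step 1: demand=4,sold=4 ship[1->2]=2 ship[0->1]=3 prod=3 -> inv=[5 8 2]
Step 2: demand=4,sold=2 ship[1->2]=2 ship[0->1]=3 prod=3 -> inv=[5 9 2]
Step 3: demand=4,sold=2 ship[1->2]=2 ship[0->1]=3 prod=3 -> inv=[5 10 2]
Step 4: demand=4,sold=2 ship[1->2]=2 ship[0->1]=3 prod=3 -> inv=[5 11 2]
Step 5: demand=4,sold=2 ship[1->2]=2 ship[0->1]=3 prod=3 -> inv=[5 12 2]
Step 6: demand=4,sold=2 ship[1->2]=2 ship[0->1]=3 prod=3 -> inv=[5 13 2]
Step 7: demand=4,sold=2 ship[1->2]=2 ship[0->1]=3 prod=3 -> inv=[5 14 2]
Step 8: demand=4,sold=2 ship[1->2]=2 ship[0->1]=3 prod=3 -> inv=[5 15 2]

5 15 2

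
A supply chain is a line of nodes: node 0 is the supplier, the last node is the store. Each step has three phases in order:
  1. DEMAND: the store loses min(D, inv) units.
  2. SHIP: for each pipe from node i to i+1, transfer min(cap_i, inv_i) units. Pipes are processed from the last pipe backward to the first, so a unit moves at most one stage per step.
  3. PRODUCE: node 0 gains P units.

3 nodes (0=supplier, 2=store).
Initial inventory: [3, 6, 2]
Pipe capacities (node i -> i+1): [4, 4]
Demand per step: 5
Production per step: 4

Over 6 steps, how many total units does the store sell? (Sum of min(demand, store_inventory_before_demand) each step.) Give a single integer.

Answer: 22

Derivation:
Step 1: sold=2 (running total=2) -> [4 5 4]
Step 2: sold=4 (running total=6) -> [4 5 4]
Step 3: sold=4 (running total=10) -> [4 5 4]
Step 4: sold=4 (running total=14) -> [4 5 4]
Step 5: sold=4 (running total=18) -> [4 5 4]
Step 6: sold=4 (running total=22) -> [4 5 4]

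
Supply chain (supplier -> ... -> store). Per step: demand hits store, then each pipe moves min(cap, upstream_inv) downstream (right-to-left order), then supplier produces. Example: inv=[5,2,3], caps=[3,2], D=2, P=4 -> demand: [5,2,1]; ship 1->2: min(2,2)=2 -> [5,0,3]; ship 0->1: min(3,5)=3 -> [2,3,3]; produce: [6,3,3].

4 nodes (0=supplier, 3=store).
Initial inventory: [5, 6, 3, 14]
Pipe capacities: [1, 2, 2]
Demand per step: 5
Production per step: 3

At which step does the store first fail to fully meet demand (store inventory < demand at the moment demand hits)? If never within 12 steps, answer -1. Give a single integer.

Step 1: demand=5,sold=5 ship[2->3]=2 ship[1->2]=2 ship[0->1]=1 prod=3 -> [7 5 3 11]
Step 2: demand=5,sold=5 ship[2->3]=2 ship[1->2]=2 ship[0->1]=1 prod=3 -> [9 4 3 8]
Step 3: demand=5,sold=5 ship[2->3]=2 ship[1->2]=2 ship[0->1]=1 prod=3 -> [11 3 3 5]
Step 4: demand=5,sold=5 ship[2->3]=2 ship[1->2]=2 ship[0->1]=1 prod=3 -> [13 2 3 2]
Step 5: demand=5,sold=2 ship[2->3]=2 ship[1->2]=2 ship[0->1]=1 prod=3 -> [15 1 3 2]
Step 6: demand=5,sold=2 ship[2->3]=2 ship[1->2]=1 ship[0->1]=1 prod=3 -> [17 1 2 2]
Step 7: demand=5,sold=2 ship[2->3]=2 ship[1->2]=1 ship[0->1]=1 prod=3 -> [19 1 1 2]
Step 8: demand=5,sold=2 ship[2->3]=1 ship[1->2]=1 ship[0->1]=1 prod=3 -> [21 1 1 1]
Step 9: demand=5,sold=1 ship[2->3]=1 ship[1->2]=1 ship[0->1]=1 prod=3 -> [23 1 1 1]
Step 10: demand=5,sold=1 ship[2->3]=1 ship[1->2]=1 ship[0->1]=1 prod=3 -> [25 1 1 1]
Step 11: demand=5,sold=1 ship[2->3]=1 ship[1->2]=1 ship[0->1]=1 prod=3 -> [27 1 1 1]
Step 12: demand=5,sold=1 ship[2->3]=1 ship[1->2]=1 ship[0->1]=1 prod=3 -> [29 1 1 1]
First stockout at step 5

5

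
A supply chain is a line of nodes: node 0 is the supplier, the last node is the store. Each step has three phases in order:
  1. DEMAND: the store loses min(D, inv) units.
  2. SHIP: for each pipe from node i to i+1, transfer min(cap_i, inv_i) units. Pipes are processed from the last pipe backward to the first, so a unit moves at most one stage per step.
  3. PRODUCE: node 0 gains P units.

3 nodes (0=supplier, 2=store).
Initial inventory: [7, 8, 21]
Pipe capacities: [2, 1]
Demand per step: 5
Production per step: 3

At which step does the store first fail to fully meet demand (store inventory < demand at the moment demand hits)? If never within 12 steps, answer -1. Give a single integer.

Step 1: demand=5,sold=5 ship[1->2]=1 ship[0->1]=2 prod=3 -> [8 9 17]
Step 2: demand=5,sold=5 ship[1->2]=1 ship[0->1]=2 prod=3 -> [9 10 13]
Step 3: demand=5,sold=5 ship[1->2]=1 ship[0->1]=2 prod=3 -> [10 11 9]
Step 4: demand=5,sold=5 ship[1->2]=1 ship[0->1]=2 prod=3 -> [11 12 5]
Step 5: demand=5,sold=5 ship[1->2]=1 ship[0->1]=2 prod=3 -> [12 13 1]
Step 6: demand=5,sold=1 ship[1->2]=1 ship[0->1]=2 prod=3 -> [13 14 1]
Step 7: demand=5,sold=1 ship[1->2]=1 ship[0->1]=2 prod=3 -> [14 15 1]
Step 8: demand=5,sold=1 ship[1->2]=1 ship[0->1]=2 prod=3 -> [15 16 1]
Step 9: demand=5,sold=1 ship[1->2]=1 ship[0->1]=2 prod=3 -> [16 17 1]
Step 10: demand=5,sold=1 ship[1->2]=1 ship[0->1]=2 prod=3 -> [17 18 1]
Step 11: demand=5,sold=1 ship[1->2]=1 ship[0->1]=2 prod=3 -> [18 19 1]
Step 12: demand=5,sold=1 ship[1->2]=1 ship[0->1]=2 prod=3 -> [19 20 1]
First stockout at step 6

6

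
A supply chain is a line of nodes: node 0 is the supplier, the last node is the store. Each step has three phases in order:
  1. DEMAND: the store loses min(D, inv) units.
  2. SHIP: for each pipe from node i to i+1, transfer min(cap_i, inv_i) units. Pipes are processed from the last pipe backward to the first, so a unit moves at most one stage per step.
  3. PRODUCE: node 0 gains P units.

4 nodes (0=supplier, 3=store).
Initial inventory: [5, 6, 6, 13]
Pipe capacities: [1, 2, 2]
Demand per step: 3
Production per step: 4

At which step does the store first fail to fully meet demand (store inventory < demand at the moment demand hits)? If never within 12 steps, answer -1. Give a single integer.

Step 1: demand=3,sold=3 ship[2->3]=2 ship[1->2]=2 ship[0->1]=1 prod=4 -> [8 5 6 12]
Step 2: demand=3,sold=3 ship[2->3]=2 ship[1->2]=2 ship[0->1]=1 prod=4 -> [11 4 6 11]
Step 3: demand=3,sold=3 ship[2->3]=2 ship[1->2]=2 ship[0->1]=1 prod=4 -> [14 3 6 10]
Step 4: demand=3,sold=3 ship[2->3]=2 ship[1->2]=2 ship[0->1]=1 prod=4 -> [17 2 6 9]
Step 5: demand=3,sold=3 ship[2->3]=2 ship[1->2]=2 ship[0->1]=1 prod=4 -> [20 1 6 8]
Step 6: demand=3,sold=3 ship[2->3]=2 ship[1->2]=1 ship[0->1]=1 prod=4 -> [23 1 5 7]
Step 7: demand=3,sold=3 ship[2->3]=2 ship[1->2]=1 ship[0->1]=1 prod=4 -> [26 1 4 6]
Step 8: demand=3,sold=3 ship[2->3]=2 ship[1->2]=1 ship[0->1]=1 prod=4 -> [29 1 3 5]
Step 9: demand=3,sold=3 ship[2->3]=2 ship[1->2]=1 ship[0->1]=1 prod=4 -> [32 1 2 4]
Step 10: demand=3,sold=3 ship[2->3]=2 ship[1->2]=1 ship[0->1]=1 prod=4 -> [35 1 1 3]
Step 11: demand=3,sold=3 ship[2->3]=1 ship[1->2]=1 ship[0->1]=1 prod=4 -> [38 1 1 1]
Step 12: demand=3,sold=1 ship[2->3]=1 ship[1->2]=1 ship[0->1]=1 prod=4 -> [41 1 1 1]
First stockout at step 12

12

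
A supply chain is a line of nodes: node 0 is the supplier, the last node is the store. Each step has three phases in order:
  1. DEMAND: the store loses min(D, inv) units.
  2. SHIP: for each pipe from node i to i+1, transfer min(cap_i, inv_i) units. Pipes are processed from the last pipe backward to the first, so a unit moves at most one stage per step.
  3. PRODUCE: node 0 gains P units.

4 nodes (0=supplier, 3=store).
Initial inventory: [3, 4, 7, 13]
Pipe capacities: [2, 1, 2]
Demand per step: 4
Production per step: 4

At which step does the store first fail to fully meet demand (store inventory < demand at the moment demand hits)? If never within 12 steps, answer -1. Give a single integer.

Step 1: demand=4,sold=4 ship[2->3]=2 ship[1->2]=1 ship[0->1]=2 prod=4 -> [5 5 6 11]
Step 2: demand=4,sold=4 ship[2->3]=2 ship[1->2]=1 ship[0->1]=2 prod=4 -> [7 6 5 9]
Step 3: demand=4,sold=4 ship[2->3]=2 ship[1->2]=1 ship[0->1]=2 prod=4 -> [9 7 4 7]
Step 4: demand=4,sold=4 ship[2->3]=2 ship[1->2]=1 ship[0->1]=2 prod=4 -> [11 8 3 5]
Step 5: demand=4,sold=4 ship[2->3]=2 ship[1->2]=1 ship[0->1]=2 prod=4 -> [13 9 2 3]
Step 6: demand=4,sold=3 ship[2->3]=2 ship[1->2]=1 ship[0->1]=2 prod=4 -> [15 10 1 2]
Step 7: demand=4,sold=2 ship[2->3]=1 ship[1->2]=1 ship[0->1]=2 prod=4 -> [17 11 1 1]
Step 8: demand=4,sold=1 ship[2->3]=1 ship[1->2]=1 ship[0->1]=2 prod=4 -> [19 12 1 1]
Step 9: demand=4,sold=1 ship[2->3]=1 ship[1->2]=1 ship[0->1]=2 prod=4 -> [21 13 1 1]
Step 10: demand=4,sold=1 ship[2->3]=1 ship[1->2]=1 ship[0->1]=2 prod=4 -> [23 14 1 1]
Step 11: demand=4,sold=1 ship[2->3]=1 ship[1->2]=1 ship[0->1]=2 prod=4 -> [25 15 1 1]
Step 12: demand=4,sold=1 ship[2->3]=1 ship[1->2]=1 ship[0->1]=2 prod=4 -> [27 16 1 1]
First stockout at step 6

6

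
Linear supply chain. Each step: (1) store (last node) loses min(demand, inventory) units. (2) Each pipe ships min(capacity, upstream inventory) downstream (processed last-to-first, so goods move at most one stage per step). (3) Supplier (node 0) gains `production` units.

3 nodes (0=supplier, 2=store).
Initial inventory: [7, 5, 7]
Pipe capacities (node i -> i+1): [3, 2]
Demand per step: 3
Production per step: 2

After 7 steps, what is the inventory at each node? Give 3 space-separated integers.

Step 1: demand=3,sold=3 ship[1->2]=2 ship[0->1]=3 prod=2 -> inv=[6 6 6]
Step 2: demand=3,sold=3 ship[1->2]=2 ship[0->1]=3 prod=2 -> inv=[5 7 5]
Step 3: demand=3,sold=3 ship[1->2]=2 ship[0->1]=3 prod=2 -> inv=[4 8 4]
Step 4: demand=3,sold=3 ship[1->2]=2 ship[0->1]=3 prod=2 -> inv=[3 9 3]
Step 5: demand=3,sold=3 ship[1->2]=2 ship[0->1]=3 prod=2 -> inv=[2 10 2]
Step 6: demand=3,sold=2 ship[1->2]=2 ship[0->1]=2 prod=2 -> inv=[2 10 2]
Step 7: demand=3,sold=2 ship[1->2]=2 ship[0->1]=2 prod=2 -> inv=[2 10 2]

2 10 2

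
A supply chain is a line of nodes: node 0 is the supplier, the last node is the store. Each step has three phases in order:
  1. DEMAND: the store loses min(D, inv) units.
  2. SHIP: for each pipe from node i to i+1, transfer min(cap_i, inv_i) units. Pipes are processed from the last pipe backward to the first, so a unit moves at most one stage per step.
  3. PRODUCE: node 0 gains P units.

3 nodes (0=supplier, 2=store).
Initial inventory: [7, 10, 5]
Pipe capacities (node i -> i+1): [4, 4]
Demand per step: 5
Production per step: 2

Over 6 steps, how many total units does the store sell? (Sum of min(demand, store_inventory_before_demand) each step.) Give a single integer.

Step 1: sold=5 (running total=5) -> [5 10 4]
Step 2: sold=4 (running total=9) -> [3 10 4]
Step 3: sold=4 (running total=13) -> [2 9 4]
Step 4: sold=4 (running total=17) -> [2 7 4]
Step 5: sold=4 (running total=21) -> [2 5 4]
Step 6: sold=4 (running total=25) -> [2 3 4]

Answer: 25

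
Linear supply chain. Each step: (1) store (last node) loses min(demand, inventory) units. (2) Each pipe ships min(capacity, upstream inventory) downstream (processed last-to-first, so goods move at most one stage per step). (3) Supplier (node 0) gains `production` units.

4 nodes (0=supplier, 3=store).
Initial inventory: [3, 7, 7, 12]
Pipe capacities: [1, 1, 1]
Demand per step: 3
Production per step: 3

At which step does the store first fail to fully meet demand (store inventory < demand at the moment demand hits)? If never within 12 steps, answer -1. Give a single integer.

Step 1: demand=3,sold=3 ship[2->3]=1 ship[1->2]=1 ship[0->1]=1 prod=3 -> [5 7 7 10]
Step 2: demand=3,sold=3 ship[2->3]=1 ship[1->2]=1 ship[0->1]=1 prod=3 -> [7 7 7 8]
Step 3: demand=3,sold=3 ship[2->3]=1 ship[1->2]=1 ship[0->1]=1 prod=3 -> [9 7 7 6]
Step 4: demand=3,sold=3 ship[2->3]=1 ship[1->2]=1 ship[0->1]=1 prod=3 -> [11 7 7 4]
Step 5: demand=3,sold=3 ship[2->3]=1 ship[1->2]=1 ship[0->1]=1 prod=3 -> [13 7 7 2]
Step 6: demand=3,sold=2 ship[2->3]=1 ship[1->2]=1 ship[0->1]=1 prod=3 -> [15 7 7 1]
Step 7: demand=3,sold=1 ship[2->3]=1 ship[1->2]=1 ship[0->1]=1 prod=3 -> [17 7 7 1]
Step 8: demand=3,sold=1 ship[2->3]=1 ship[1->2]=1 ship[0->1]=1 prod=3 -> [19 7 7 1]
Step 9: demand=3,sold=1 ship[2->3]=1 ship[1->2]=1 ship[0->1]=1 prod=3 -> [21 7 7 1]
Step 10: demand=3,sold=1 ship[2->3]=1 ship[1->2]=1 ship[0->1]=1 prod=3 -> [23 7 7 1]
Step 11: demand=3,sold=1 ship[2->3]=1 ship[1->2]=1 ship[0->1]=1 prod=3 -> [25 7 7 1]
Step 12: demand=3,sold=1 ship[2->3]=1 ship[1->2]=1 ship[0->1]=1 prod=3 -> [27 7 7 1]
First stockout at step 6

6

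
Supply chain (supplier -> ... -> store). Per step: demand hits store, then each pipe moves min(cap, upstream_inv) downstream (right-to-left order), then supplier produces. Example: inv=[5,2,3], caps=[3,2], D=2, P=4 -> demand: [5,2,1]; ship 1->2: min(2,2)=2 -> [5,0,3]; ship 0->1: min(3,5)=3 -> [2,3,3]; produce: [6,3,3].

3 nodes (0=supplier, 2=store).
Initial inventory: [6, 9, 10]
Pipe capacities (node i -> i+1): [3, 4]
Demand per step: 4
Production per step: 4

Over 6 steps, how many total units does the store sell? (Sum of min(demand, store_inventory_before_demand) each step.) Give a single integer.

Answer: 24

Derivation:
Step 1: sold=4 (running total=4) -> [7 8 10]
Step 2: sold=4 (running total=8) -> [8 7 10]
Step 3: sold=4 (running total=12) -> [9 6 10]
Step 4: sold=4 (running total=16) -> [10 5 10]
Step 5: sold=4 (running total=20) -> [11 4 10]
Step 6: sold=4 (running total=24) -> [12 3 10]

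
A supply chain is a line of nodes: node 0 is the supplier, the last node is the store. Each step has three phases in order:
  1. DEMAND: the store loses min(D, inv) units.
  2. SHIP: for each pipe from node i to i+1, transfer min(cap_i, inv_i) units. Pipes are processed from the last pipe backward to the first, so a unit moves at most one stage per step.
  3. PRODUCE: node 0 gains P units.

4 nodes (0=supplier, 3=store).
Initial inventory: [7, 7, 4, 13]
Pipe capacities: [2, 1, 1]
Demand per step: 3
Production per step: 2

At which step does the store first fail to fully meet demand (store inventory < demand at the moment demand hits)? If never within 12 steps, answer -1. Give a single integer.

Step 1: demand=3,sold=3 ship[2->3]=1 ship[1->2]=1 ship[0->1]=2 prod=2 -> [7 8 4 11]
Step 2: demand=3,sold=3 ship[2->3]=1 ship[1->2]=1 ship[0->1]=2 prod=2 -> [7 9 4 9]
Step 3: demand=3,sold=3 ship[2->3]=1 ship[1->2]=1 ship[0->1]=2 prod=2 -> [7 10 4 7]
Step 4: demand=3,sold=3 ship[2->3]=1 ship[1->2]=1 ship[0->1]=2 prod=2 -> [7 11 4 5]
Step 5: demand=3,sold=3 ship[2->3]=1 ship[1->2]=1 ship[0->1]=2 prod=2 -> [7 12 4 3]
Step 6: demand=3,sold=3 ship[2->3]=1 ship[1->2]=1 ship[0->1]=2 prod=2 -> [7 13 4 1]
Step 7: demand=3,sold=1 ship[2->3]=1 ship[1->2]=1 ship[0->1]=2 prod=2 -> [7 14 4 1]
Step 8: demand=3,sold=1 ship[2->3]=1 ship[1->2]=1 ship[0->1]=2 prod=2 -> [7 15 4 1]
Step 9: demand=3,sold=1 ship[2->3]=1 ship[1->2]=1 ship[0->1]=2 prod=2 -> [7 16 4 1]
Step 10: demand=3,sold=1 ship[2->3]=1 ship[1->2]=1 ship[0->1]=2 prod=2 -> [7 17 4 1]
Step 11: demand=3,sold=1 ship[2->3]=1 ship[1->2]=1 ship[0->1]=2 prod=2 -> [7 18 4 1]
Step 12: demand=3,sold=1 ship[2->3]=1 ship[1->2]=1 ship[0->1]=2 prod=2 -> [7 19 4 1]
First stockout at step 7

7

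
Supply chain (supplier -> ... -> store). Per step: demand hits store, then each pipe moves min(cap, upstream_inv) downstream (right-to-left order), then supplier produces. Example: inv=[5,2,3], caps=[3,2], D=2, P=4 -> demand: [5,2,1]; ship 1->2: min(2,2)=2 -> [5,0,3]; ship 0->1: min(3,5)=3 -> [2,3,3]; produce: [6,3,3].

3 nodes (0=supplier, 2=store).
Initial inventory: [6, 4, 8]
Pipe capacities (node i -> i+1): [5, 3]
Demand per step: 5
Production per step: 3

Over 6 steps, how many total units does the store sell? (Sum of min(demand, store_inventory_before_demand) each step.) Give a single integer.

Answer: 23

Derivation:
Step 1: sold=5 (running total=5) -> [4 6 6]
Step 2: sold=5 (running total=10) -> [3 7 4]
Step 3: sold=4 (running total=14) -> [3 7 3]
Step 4: sold=3 (running total=17) -> [3 7 3]
Step 5: sold=3 (running total=20) -> [3 7 3]
Step 6: sold=3 (running total=23) -> [3 7 3]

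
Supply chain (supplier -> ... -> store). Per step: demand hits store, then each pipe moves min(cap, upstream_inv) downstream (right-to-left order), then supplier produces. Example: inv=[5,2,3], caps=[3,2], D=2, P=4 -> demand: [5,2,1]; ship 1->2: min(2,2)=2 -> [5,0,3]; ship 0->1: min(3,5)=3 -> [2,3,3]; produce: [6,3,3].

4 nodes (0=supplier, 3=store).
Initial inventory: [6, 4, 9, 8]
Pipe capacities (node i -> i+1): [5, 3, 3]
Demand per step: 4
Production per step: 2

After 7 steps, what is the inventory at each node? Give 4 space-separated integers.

Step 1: demand=4,sold=4 ship[2->3]=3 ship[1->2]=3 ship[0->1]=5 prod=2 -> inv=[3 6 9 7]
Step 2: demand=4,sold=4 ship[2->3]=3 ship[1->2]=3 ship[0->1]=3 prod=2 -> inv=[2 6 9 6]
Step 3: demand=4,sold=4 ship[2->3]=3 ship[1->2]=3 ship[0->1]=2 prod=2 -> inv=[2 5 9 5]
Step 4: demand=4,sold=4 ship[2->3]=3 ship[1->2]=3 ship[0->1]=2 prod=2 -> inv=[2 4 9 4]
Step 5: demand=4,sold=4 ship[2->3]=3 ship[1->2]=3 ship[0->1]=2 prod=2 -> inv=[2 3 9 3]
Step 6: demand=4,sold=3 ship[2->3]=3 ship[1->2]=3 ship[0->1]=2 prod=2 -> inv=[2 2 9 3]
Step 7: demand=4,sold=3 ship[2->3]=3 ship[1->2]=2 ship[0->1]=2 prod=2 -> inv=[2 2 8 3]

2 2 8 3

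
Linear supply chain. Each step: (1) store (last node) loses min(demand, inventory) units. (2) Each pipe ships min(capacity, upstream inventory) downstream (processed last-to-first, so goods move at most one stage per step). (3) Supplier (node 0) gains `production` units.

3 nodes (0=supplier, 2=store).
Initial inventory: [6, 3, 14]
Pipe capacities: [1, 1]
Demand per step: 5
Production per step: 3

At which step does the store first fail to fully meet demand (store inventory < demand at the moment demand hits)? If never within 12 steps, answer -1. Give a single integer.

Step 1: demand=5,sold=5 ship[1->2]=1 ship[0->1]=1 prod=3 -> [8 3 10]
Step 2: demand=5,sold=5 ship[1->2]=1 ship[0->1]=1 prod=3 -> [10 3 6]
Step 3: demand=5,sold=5 ship[1->2]=1 ship[0->1]=1 prod=3 -> [12 3 2]
Step 4: demand=5,sold=2 ship[1->2]=1 ship[0->1]=1 prod=3 -> [14 3 1]
Step 5: demand=5,sold=1 ship[1->2]=1 ship[0->1]=1 prod=3 -> [16 3 1]
Step 6: demand=5,sold=1 ship[1->2]=1 ship[0->1]=1 prod=3 -> [18 3 1]
Step 7: demand=5,sold=1 ship[1->2]=1 ship[0->1]=1 prod=3 -> [20 3 1]
Step 8: demand=5,sold=1 ship[1->2]=1 ship[0->1]=1 prod=3 -> [22 3 1]
Step 9: demand=5,sold=1 ship[1->2]=1 ship[0->1]=1 prod=3 -> [24 3 1]
Step 10: demand=5,sold=1 ship[1->2]=1 ship[0->1]=1 prod=3 -> [26 3 1]
Step 11: demand=5,sold=1 ship[1->2]=1 ship[0->1]=1 prod=3 -> [28 3 1]
Step 12: demand=5,sold=1 ship[1->2]=1 ship[0->1]=1 prod=3 -> [30 3 1]
First stockout at step 4

4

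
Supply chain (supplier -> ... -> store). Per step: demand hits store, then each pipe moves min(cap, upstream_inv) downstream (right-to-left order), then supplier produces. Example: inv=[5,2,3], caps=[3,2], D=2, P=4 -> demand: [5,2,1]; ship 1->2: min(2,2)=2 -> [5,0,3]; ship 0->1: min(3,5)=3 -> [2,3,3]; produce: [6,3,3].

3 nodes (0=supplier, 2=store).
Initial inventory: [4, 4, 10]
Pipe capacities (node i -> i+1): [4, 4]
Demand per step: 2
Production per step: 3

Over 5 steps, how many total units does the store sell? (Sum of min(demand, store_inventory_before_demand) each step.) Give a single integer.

Answer: 10

Derivation:
Step 1: sold=2 (running total=2) -> [3 4 12]
Step 2: sold=2 (running total=4) -> [3 3 14]
Step 3: sold=2 (running total=6) -> [3 3 15]
Step 4: sold=2 (running total=8) -> [3 3 16]
Step 5: sold=2 (running total=10) -> [3 3 17]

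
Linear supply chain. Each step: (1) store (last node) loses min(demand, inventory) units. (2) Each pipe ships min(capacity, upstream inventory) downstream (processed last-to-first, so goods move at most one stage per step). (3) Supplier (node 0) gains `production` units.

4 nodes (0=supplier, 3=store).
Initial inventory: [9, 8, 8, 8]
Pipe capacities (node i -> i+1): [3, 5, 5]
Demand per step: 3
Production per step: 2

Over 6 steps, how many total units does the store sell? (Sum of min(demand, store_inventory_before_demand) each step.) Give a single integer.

Step 1: sold=3 (running total=3) -> [8 6 8 10]
Step 2: sold=3 (running total=6) -> [7 4 8 12]
Step 3: sold=3 (running total=9) -> [6 3 7 14]
Step 4: sold=3 (running total=12) -> [5 3 5 16]
Step 5: sold=3 (running total=15) -> [4 3 3 18]
Step 6: sold=3 (running total=18) -> [3 3 3 18]

Answer: 18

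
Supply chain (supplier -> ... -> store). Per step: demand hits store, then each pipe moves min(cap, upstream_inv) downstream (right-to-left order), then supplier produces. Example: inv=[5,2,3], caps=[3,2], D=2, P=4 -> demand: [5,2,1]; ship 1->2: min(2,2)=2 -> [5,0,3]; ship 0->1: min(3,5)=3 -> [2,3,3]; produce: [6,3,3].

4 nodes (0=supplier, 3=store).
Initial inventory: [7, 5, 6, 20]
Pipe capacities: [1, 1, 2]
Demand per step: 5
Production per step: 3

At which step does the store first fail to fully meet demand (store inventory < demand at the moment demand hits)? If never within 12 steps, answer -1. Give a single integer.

Step 1: demand=5,sold=5 ship[2->3]=2 ship[1->2]=1 ship[0->1]=1 prod=3 -> [9 5 5 17]
Step 2: demand=5,sold=5 ship[2->3]=2 ship[1->2]=1 ship[0->1]=1 prod=3 -> [11 5 4 14]
Step 3: demand=5,sold=5 ship[2->3]=2 ship[1->2]=1 ship[0->1]=1 prod=3 -> [13 5 3 11]
Step 4: demand=5,sold=5 ship[2->3]=2 ship[1->2]=1 ship[0->1]=1 prod=3 -> [15 5 2 8]
Step 5: demand=5,sold=5 ship[2->3]=2 ship[1->2]=1 ship[0->1]=1 prod=3 -> [17 5 1 5]
Step 6: demand=5,sold=5 ship[2->3]=1 ship[1->2]=1 ship[0->1]=1 prod=3 -> [19 5 1 1]
Step 7: demand=5,sold=1 ship[2->3]=1 ship[1->2]=1 ship[0->1]=1 prod=3 -> [21 5 1 1]
Step 8: demand=5,sold=1 ship[2->3]=1 ship[1->2]=1 ship[0->1]=1 prod=3 -> [23 5 1 1]
Step 9: demand=5,sold=1 ship[2->3]=1 ship[1->2]=1 ship[0->1]=1 prod=3 -> [25 5 1 1]
Step 10: demand=5,sold=1 ship[2->3]=1 ship[1->2]=1 ship[0->1]=1 prod=3 -> [27 5 1 1]
Step 11: demand=5,sold=1 ship[2->3]=1 ship[1->2]=1 ship[0->1]=1 prod=3 -> [29 5 1 1]
Step 12: demand=5,sold=1 ship[2->3]=1 ship[1->2]=1 ship[0->1]=1 prod=3 -> [31 5 1 1]
First stockout at step 7

7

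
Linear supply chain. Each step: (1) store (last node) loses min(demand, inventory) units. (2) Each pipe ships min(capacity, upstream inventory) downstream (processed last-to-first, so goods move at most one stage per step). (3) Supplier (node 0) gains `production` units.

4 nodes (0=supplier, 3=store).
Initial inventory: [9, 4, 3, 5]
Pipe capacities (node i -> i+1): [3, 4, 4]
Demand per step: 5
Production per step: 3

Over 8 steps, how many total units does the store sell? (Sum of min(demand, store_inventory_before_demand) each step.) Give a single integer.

Step 1: sold=5 (running total=5) -> [9 3 4 3]
Step 2: sold=3 (running total=8) -> [9 3 3 4]
Step 3: sold=4 (running total=12) -> [9 3 3 3]
Step 4: sold=3 (running total=15) -> [9 3 3 3]
Step 5: sold=3 (running total=18) -> [9 3 3 3]
Step 6: sold=3 (running total=21) -> [9 3 3 3]
Step 7: sold=3 (running total=24) -> [9 3 3 3]
Step 8: sold=3 (running total=27) -> [9 3 3 3]

Answer: 27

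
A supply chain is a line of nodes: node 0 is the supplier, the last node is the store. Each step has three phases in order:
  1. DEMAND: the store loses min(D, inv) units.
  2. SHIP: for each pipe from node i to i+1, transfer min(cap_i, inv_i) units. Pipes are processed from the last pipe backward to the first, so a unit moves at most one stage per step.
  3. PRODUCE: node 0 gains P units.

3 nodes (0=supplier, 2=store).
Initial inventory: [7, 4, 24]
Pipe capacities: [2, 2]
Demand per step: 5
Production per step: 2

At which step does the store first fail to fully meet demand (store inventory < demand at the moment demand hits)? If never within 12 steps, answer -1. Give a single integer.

Step 1: demand=5,sold=5 ship[1->2]=2 ship[0->1]=2 prod=2 -> [7 4 21]
Step 2: demand=5,sold=5 ship[1->2]=2 ship[0->1]=2 prod=2 -> [7 4 18]
Step 3: demand=5,sold=5 ship[1->2]=2 ship[0->1]=2 prod=2 -> [7 4 15]
Step 4: demand=5,sold=5 ship[1->2]=2 ship[0->1]=2 prod=2 -> [7 4 12]
Step 5: demand=5,sold=5 ship[1->2]=2 ship[0->1]=2 prod=2 -> [7 4 9]
Step 6: demand=5,sold=5 ship[1->2]=2 ship[0->1]=2 prod=2 -> [7 4 6]
Step 7: demand=5,sold=5 ship[1->2]=2 ship[0->1]=2 prod=2 -> [7 4 3]
Step 8: demand=5,sold=3 ship[1->2]=2 ship[0->1]=2 prod=2 -> [7 4 2]
Step 9: demand=5,sold=2 ship[1->2]=2 ship[0->1]=2 prod=2 -> [7 4 2]
Step 10: demand=5,sold=2 ship[1->2]=2 ship[0->1]=2 prod=2 -> [7 4 2]
Step 11: demand=5,sold=2 ship[1->2]=2 ship[0->1]=2 prod=2 -> [7 4 2]
Step 12: demand=5,sold=2 ship[1->2]=2 ship[0->1]=2 prod=2 -> [7 4 2]
First stockout at step 8

8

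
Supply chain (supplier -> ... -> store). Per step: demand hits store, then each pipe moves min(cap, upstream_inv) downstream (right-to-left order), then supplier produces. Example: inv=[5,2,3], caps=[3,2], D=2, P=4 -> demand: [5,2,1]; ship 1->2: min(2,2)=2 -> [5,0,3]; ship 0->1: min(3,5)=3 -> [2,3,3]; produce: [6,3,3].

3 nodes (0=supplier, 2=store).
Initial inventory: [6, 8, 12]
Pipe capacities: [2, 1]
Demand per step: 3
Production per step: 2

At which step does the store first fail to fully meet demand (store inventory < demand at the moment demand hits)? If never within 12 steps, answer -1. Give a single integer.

Step 1: demand=3,sold=3 ship[1->2]=1 ship[0->1]=2 prod=2 -> [6 9 10]
Step 2: demand=3,sold=3 ship[1->2]=1 ship[0->1]=2 prod=2 -> [6 10 8]
Step 3: demand=3,sold=3 ship[1->2]=1 ship[0->1]=2 prod=2 -> [6 11 6]
Step 4: demand=3,sold=3 ship[1->2]=1 ship[0->1]=2 prod=2 -> [6 12 4]
Step 5: demand=3,sold=3 ship[1->2]=1 ship[0->1]=2 prod=2 -> [6 13 2]
Step 6: demand=3,sold=2 ship[1->2]=1 ship[0->1]=2 prod=2 -> [6 14 1]
Step 7: demand=3,sold=1 ship[1->2]=1 ship[0->1]=2 prod=2 -> [6 15 1]
Step 8: demand=3,sold=1 ship[1->2]=1 ship[0->1]=2 prod=2 -> [6 16 1]
Step 9: demand=3,sold=1 ship[1->2]=1 ship[0->1]=2 prod=2 -> [6 17 1]
Step 10: demand=3,sold=1 ship[1->2]=1 ship[0->1]=2 prod=2 -> [6 18 1]
Step 11: demand=3,sold=1 ship[1->2]=1 ship[0->1]=2 prod=2 -> [6 19 1]
Step 12: demand=3,sold=1 ship[1->2]=1 ship[0->1]=2 prod=2 -> [6 20 1]
First stockout at step 6

6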